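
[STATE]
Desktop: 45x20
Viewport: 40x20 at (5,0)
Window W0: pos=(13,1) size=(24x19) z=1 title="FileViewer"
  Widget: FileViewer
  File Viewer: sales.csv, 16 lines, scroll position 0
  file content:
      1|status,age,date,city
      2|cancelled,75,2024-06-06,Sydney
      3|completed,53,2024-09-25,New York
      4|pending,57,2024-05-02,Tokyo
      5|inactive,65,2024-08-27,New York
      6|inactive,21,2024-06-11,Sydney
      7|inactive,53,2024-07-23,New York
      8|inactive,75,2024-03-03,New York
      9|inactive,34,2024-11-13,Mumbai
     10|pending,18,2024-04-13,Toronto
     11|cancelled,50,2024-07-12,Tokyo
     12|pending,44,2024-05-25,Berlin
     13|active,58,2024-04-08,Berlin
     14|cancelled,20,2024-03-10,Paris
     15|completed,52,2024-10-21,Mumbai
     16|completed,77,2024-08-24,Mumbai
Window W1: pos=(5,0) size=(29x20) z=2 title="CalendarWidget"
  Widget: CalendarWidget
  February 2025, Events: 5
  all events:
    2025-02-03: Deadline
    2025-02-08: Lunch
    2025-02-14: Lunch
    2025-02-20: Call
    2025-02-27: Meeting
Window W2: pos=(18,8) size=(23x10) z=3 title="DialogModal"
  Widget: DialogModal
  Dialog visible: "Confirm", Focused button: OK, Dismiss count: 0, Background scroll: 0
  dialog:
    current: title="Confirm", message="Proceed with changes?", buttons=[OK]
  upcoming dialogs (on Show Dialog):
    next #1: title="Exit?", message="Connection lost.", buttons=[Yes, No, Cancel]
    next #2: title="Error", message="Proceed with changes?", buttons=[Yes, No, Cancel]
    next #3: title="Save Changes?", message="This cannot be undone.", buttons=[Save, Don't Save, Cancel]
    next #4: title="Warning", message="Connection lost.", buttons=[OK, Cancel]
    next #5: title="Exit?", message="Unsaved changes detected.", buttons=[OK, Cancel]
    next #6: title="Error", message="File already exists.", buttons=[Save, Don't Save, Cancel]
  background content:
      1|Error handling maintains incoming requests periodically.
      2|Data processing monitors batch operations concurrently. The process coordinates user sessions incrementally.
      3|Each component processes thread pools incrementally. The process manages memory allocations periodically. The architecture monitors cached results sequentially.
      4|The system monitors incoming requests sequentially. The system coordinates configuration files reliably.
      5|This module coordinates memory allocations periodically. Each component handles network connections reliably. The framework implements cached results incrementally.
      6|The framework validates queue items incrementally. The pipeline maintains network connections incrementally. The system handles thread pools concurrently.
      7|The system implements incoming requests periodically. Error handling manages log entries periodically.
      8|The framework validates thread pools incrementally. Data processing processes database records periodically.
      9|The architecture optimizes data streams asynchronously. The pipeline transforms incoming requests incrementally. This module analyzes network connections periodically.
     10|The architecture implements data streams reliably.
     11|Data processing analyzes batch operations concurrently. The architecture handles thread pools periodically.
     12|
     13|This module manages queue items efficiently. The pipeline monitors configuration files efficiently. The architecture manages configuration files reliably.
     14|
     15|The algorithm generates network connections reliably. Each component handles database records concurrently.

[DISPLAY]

┏━━━━━━━━━━━━━━━━━━━━━━━━━━━┓           
┃ CalendarWidget            ┃━━┓        
┠───────────────────────────┨  ┃        
┃       February 2025       ┃──┨        
┃Mo Tu We Th Fr Sa Su       ┃ ▲┃        
┃                1  2       ┃-█┃        
┃ 3*  4  5  6  7  8*  9     ┃-░┃        
┃10 11 12 13 14* 15 16      ┃2░┃        
┃17 18 19 20*┏━━━━━━━━━━━━━━━━━━━━━┓    
┃24 25 26 27*┃ DialogModal         ┃    
┃            ┠─────────────────────┨    
┃            ┃Er┌───────────────┐ta┃    
┃            ┃Da│    Confirm    │it┃    
┃            ┃Ea│Proceed with ch│es┃    
┃            ┃Th│      [OK]     │ i┃    
┃            ┃Th└───────────────┘at┃    
┃            ┃The framework validat┃    
┃            ┗━━━━━━━━━━━━━━━━━━━━━┛    
┃                           ┃-▼┃        
┗━━━━━━━━━━━━━━━━━━━━━━━━━━━┛━━┛        


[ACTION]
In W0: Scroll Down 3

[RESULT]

┏━━━━━━━━━━━━━━━━━━━━━━━━━━━┓           
┃ CalendarWidget            ┃━━┓        
┠───────────────────────────┨  ┃        
┃       February 2025       ┃──┨        
┃Mo Tu We Th Fr Sa Su       ┃-▲┃        
┃                1  2       ┃-░┃        
┃ 3*  4  5  6  7  8*  9     ┃2░┃        
┃10 11 12 13 14* 15 16      ┃2░┃        
┃17 18 19 20*┏━━━━━━━━━━━━━━━━━━━━━┓    
┃24 25 26 27*┃ DialogModal         ┃    
┃            ┠─────────────────────┨    
┃            ┃Er┌───────────────┐ta┃    
┃            ┃Da│    Confirm    │it┃    
┃            ┃Ea│Proceed with ch│es┃    
┃            ┃Th│      [OK]     │ i┃    
┃            ┃Th└───────────────┘at┃    
┃            ┃The framework validat┃    
┃            ┗━━━━━━━━━━━━━━━━━━━━━┛    
┃                           ┃-▼┃        
┗━━━━━━━━━━━━━━━━━━━━━━━━━━━┛━━┛        


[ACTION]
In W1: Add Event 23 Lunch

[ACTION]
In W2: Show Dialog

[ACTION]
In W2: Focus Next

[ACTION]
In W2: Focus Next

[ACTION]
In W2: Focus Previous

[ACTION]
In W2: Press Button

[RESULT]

┏━━━━━━━━━━━━━━━━━━━━━━━━━━━┓           
┃ CalendarWidget            ┃━━┓        
┠───────────────────────────┨  ┃        
┃       February 2025       ┃──┨        
┃Mo Tu We Th Fr Sa Su       ┃-▲┃        
┃                1  2       ┃-░┃        
┃ 3*  4  5  6  7  8*  9     ┃2░┃        
┃10 11 12 13 14* 15 16      ┃2░┃        
┃17 18 19 20*┏━━━━━━━━━━━━━━━━━━━━━┓    
┃24 25 26 27*┃ DialogModal         ┃    
┃            ┠─────────────────────┨    
┃            ┃Error handling mainta┃    
┃            ┃Data processing monit┃    
┃            ┃Each component proces┃    
┃            ┃The system monitors i┃    
┃            ┃This module coordinat┃    
┃            ┃The framework validat┃    
┃            ┗━━━━━━━━━━━━━━━━━━━━━┛    
┃                           ┃-▼┃        
┗━━━━━━━━━━━━━━━━━━━━━━━━━━━┛━━┛        


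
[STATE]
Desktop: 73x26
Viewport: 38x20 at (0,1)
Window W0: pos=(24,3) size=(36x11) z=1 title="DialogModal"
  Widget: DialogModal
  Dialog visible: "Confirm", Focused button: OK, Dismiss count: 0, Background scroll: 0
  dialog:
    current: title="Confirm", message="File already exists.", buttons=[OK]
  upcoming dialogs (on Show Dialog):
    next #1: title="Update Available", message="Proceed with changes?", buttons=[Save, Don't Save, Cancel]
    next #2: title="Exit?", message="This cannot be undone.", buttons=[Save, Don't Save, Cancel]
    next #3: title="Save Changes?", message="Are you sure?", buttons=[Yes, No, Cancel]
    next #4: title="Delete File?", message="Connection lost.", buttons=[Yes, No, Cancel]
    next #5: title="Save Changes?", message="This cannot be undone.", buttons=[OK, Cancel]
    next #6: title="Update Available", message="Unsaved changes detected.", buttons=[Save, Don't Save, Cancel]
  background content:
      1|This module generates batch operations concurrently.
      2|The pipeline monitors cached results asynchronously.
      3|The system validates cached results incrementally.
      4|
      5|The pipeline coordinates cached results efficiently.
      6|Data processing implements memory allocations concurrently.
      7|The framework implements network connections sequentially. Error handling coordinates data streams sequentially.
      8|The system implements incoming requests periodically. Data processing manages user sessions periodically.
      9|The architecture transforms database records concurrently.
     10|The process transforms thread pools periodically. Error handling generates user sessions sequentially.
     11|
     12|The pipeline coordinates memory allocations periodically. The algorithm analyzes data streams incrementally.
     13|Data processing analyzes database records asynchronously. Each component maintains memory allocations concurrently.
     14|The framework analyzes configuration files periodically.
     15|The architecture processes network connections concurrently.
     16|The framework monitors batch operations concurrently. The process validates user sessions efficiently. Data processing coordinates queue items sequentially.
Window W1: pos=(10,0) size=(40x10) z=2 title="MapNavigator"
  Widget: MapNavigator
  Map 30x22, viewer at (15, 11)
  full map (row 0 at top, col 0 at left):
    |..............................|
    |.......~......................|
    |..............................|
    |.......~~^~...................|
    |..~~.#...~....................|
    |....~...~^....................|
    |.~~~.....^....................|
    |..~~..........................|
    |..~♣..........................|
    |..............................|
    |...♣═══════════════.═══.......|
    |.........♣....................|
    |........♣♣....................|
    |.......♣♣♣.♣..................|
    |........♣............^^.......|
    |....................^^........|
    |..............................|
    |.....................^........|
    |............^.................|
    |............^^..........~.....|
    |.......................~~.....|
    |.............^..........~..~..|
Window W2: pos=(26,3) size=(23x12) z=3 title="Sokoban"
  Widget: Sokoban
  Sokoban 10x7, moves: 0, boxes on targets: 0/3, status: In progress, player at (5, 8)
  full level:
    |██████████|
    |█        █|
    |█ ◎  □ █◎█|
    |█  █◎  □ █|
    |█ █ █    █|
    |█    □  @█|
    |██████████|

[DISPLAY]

          ┃ MapNavigator              
          ┠───────────────────────────
          ┃    ..~♣.......┏━━━━━━━━━━━
          ┃    ...........┃ Sokoban   
          ┃    ...♣═══════┠───────────
          ┃    .........♣.┃██████████ 
          ┃    ........♣♣.┃█        █ 
          ┃    .......♣♣♣.┃█ ◎  □ █◎█ 
          ┗━━━━━━━━━━━━━━━┃█  █◎  □ █ 
                        ┃T┃█ █ █    █ 
                        ┃D┃█    □  @█ 
                        ┃T┃██████████ 
                        ┗━┃Moves: 0  0
                          ┗━━━━━━━━━━━
                                      
                                      
                                      
                                      
                                      
                                      


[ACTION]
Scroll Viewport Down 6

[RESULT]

          ┃    .........♣.┃██████████ 
          ┃    ........♣♣.┃█        █ 
          ┃    .......♣♣♣.┃█ ◎  □ █◎█ 
          ┗━━━━━━━━━━━━━━━┃█  █◎  □ █ 
                        ┃T┃█ █ █    █ 
                        ┃D┃█    □  @█ 
                        ┃T┃██████████ 
                        ┗━┃Moves: 0  0
                          ┗━━━━━━━━━━━
                                      
                                      
                                      
                                      
                                      
                                      
                                      
                                      
                                      
                                      
                                      


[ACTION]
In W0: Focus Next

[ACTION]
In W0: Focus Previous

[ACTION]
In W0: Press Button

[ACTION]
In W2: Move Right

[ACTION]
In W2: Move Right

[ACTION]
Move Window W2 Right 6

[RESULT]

          ┃    .........♣.....@.┃█████
          ┃    ........♣♣.......┃█    
          ┃    .......♣♣♣.♣.....┃█ ◎  
          ┗━━━━━━━━━━━━━━━━━━━━━┃█  █◎
                        ┃The pip┃█ █ █
                        ┃Data pr┃█    
                        ┃The fra┃█████
                        ┗━━━━━━━┃Moves
                                ┗━━━━━
                                      
                                      
                                      
                                      
                                      
                                      
                                      
                                      
                                      
                                      
                                      


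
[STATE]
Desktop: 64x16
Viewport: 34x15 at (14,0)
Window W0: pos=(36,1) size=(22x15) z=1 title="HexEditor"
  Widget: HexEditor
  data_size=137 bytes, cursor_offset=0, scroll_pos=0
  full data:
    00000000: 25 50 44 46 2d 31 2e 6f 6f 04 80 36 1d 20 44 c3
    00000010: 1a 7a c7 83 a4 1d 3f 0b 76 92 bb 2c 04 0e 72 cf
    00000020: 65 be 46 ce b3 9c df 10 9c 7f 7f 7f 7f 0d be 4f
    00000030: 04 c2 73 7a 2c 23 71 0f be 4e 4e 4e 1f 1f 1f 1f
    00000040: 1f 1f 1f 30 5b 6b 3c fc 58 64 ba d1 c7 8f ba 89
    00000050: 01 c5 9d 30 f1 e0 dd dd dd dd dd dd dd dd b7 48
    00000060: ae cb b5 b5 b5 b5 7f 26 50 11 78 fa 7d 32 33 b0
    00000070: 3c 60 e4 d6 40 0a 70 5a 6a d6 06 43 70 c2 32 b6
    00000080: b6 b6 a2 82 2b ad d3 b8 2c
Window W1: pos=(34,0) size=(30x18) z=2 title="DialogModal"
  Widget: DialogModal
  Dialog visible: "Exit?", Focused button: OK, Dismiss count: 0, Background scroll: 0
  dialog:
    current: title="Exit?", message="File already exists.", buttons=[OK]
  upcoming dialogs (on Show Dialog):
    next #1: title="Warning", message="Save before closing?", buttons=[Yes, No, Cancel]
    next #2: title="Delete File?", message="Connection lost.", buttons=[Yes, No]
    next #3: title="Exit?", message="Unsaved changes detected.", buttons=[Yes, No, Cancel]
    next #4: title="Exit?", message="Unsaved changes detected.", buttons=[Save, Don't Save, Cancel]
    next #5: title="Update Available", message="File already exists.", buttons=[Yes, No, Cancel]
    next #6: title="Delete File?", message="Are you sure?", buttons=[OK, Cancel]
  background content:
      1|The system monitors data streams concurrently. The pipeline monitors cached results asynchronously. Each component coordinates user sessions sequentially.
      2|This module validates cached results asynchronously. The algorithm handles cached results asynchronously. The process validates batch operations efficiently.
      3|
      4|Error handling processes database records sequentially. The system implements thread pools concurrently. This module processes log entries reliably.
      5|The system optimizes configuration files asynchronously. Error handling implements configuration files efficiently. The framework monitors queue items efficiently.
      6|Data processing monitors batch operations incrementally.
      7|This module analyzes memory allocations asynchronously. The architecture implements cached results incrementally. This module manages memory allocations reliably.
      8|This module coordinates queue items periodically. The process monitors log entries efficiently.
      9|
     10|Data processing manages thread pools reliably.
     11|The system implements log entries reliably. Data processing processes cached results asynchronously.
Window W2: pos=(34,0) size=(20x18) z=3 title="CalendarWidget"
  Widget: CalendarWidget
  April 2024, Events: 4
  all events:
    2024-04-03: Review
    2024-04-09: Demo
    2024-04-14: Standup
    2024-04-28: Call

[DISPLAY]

                    ┏━━━━━━━━━━━━━
                    ┃ CalendarWidg
                    ┠─────────────
                    ┃    April 202
                    ┃Mo Tu We Th F
                    ┃ 1  2  3*  4 
                    ┃ 8  9* 10 11 
                    ┃15 16 17 18 1
                    ┃22 23 24 25 2
                    ┃29 30        
                    ┃             
                    ┃             
                    ┃             
                    ┃             
                    ┃             


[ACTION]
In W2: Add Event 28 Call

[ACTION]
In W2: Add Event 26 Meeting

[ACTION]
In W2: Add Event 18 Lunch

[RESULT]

                    ┏━━━━━━━━━━━━━
                    ┃ CalendarWidg
                    ┠─────────────
                    ┃    April 202
                    ┃Mo Tu We Th F
                    ┃ 1  2  3*  4 
                    ┃ 8  9* 10 11 
                    ┃15 16 17 18* 
                    ┃22 23 24 25 2
                    ┃29 30        
                    ┃             
                    ┃             
                    ┃             
                    ┃             
                    ┃             


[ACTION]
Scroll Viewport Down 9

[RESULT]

                    ┃ CalendarWidg
                    ┠─────────────
                    ┃    April 202
                    ┃Mo Tu We Th F
                    ┃ 1  2  3*  4 
                    ┃ 8  9* 10 11 
                    ┃15 16 17 18* 
                    ┃22 23 24 25 2
                    ┃29 30        
                    ┃             
                    ┃             
                    ┃             
                    ┃             
                    ┃             
                    ┃             


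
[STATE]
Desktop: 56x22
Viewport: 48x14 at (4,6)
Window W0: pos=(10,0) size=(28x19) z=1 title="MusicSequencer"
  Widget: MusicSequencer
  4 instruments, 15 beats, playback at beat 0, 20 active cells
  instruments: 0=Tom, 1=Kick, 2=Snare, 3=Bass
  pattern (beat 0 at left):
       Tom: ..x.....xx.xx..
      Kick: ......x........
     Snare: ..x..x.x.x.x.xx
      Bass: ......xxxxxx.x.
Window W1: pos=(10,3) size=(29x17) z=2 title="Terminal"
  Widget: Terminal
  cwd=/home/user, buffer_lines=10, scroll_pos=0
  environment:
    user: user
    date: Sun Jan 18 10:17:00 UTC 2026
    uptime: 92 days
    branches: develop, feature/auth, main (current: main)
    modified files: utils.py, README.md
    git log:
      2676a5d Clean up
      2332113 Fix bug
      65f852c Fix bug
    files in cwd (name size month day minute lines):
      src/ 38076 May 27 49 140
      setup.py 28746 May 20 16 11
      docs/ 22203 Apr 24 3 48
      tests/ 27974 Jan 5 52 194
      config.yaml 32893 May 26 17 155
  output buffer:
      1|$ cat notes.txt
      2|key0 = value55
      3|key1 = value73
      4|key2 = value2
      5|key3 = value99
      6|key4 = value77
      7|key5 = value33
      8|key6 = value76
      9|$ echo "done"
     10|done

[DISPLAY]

      ┃$ cat notes.txt            ┃             
      ┃key0 = value55             ┃             
      ┃key1 = value73             ┃             
      ┃key2 = value2              ┃             
      ┃key3 = value99             ┃             
      ┃key4 = value77             ┃             
      ┃key5 = value33             ┃             
      ┃key6 = value76             ┃             
      ┃$ echo "done"              ┃             
      ┃done                       ┃             
      ┃$ █                        ┃             
      ┃                           ┃             
      ┃                           ┃             
      ┗━━━━━━━━━━━━━━━━━━━━━━━━━━━┛             


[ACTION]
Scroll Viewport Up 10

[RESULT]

      ┏━━━━━━━━━━━━━━━━━━━━━━━━━━┓              
      ┃ MusicSequencer           ┃              
      ┠──────────────────────────┨              
      ┏━━━━━━━━━━━━━━━━━━━━━━━━━━━┓             
      ┃ Terminal                  ┃             
      ┠───────────────────────────┨             
      ┃$ cat notes.txt            ┃             
      ┃key0 = value55             ┃             
      ┃key1 = value73             ┃             
      ┃key2 = value2              ┃             
      ┃key3 = value99             ┃             
      ┃key4 = value77             ┃             
      ┃key5 = value33             ┃             
      ┃key6 = value76             ┃             


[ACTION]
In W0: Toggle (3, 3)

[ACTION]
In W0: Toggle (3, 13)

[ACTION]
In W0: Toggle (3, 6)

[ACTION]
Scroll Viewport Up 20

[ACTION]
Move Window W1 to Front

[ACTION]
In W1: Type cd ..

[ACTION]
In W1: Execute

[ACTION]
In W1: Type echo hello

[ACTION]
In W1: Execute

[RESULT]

      ┏━━━━━━━━━━━━━━━━━━━━━━━━━━┓              
      ┃ MusicSequencer           ┃              
      ┠──────────────────────────┨              
      ┏━━━━━━━━━━━━━━━━━━━━━━━━━━━┓             
      ┃ Terminal                  ┃             
      ┠───────────────────────────┨             
      ┃key1 = value73             ┃             
      ┃key2 = value2              ┃             
      ┃key3 = value99             ┃             
      ┃key4 = value77             ┃             
      ┃key5 = value33             ┃             
      ┃key6 = value76             ┃             
      ┃$ echo "done"              ┃             
      ┃done                       ┃             


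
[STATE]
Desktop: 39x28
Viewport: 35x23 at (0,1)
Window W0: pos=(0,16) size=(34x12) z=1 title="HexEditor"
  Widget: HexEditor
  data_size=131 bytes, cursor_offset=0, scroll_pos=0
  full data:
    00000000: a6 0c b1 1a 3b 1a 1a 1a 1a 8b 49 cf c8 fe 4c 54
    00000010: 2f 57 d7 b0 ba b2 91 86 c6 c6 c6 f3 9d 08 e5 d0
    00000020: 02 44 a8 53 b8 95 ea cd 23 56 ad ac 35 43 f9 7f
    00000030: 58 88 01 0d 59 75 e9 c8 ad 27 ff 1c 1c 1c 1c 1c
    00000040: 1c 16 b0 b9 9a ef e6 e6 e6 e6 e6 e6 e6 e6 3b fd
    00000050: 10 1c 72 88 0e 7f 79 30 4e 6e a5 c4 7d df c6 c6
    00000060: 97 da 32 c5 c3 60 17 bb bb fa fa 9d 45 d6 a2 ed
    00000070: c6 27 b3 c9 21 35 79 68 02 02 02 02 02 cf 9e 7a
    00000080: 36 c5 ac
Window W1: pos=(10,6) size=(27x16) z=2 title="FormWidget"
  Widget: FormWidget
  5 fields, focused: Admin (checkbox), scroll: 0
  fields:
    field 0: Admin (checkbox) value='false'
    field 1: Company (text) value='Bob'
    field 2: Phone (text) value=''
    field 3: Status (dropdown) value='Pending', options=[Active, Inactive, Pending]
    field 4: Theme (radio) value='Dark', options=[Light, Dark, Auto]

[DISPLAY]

                                   
                                   
                                   
                                   
                                   
          ┏━━━━━━━━━━━━━━━━━━━━━━━━
          ┃ FormWidget             
          ┠────────────────────────
          ┃> Admin:      [ ]       
          ┃  Company:    [Bob      
          ┃  Phone:      [         
          ┃  Status:     [Pending ▼
          ┃  Theme:      ( ) Light 
          ┃                        
          ┃                        
┏━━━━━━━━━┃                        
┃ HexEdito┃                        
┠─────────┃                        
┃00000000 ┃                        
┃00000010 ┃                        
┃00000020 ┗━━━━━━━━━━━━━━━━━━━━━━━━
┃00000030  58 88 01 0d 59 75 e9 c┃ 
┃00000040  1c 16 b0 b9 9a ef e6 e┃ 


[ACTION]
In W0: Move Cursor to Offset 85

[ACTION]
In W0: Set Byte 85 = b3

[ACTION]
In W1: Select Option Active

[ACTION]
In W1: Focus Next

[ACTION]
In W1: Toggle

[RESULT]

                                   
                                   
                                   
                                   
                                   
          ┏━━━━━━━━━━━━━━━━━━━━━━━━
          ┃ FormWidget             
          ┠────────────────────────
          ┃  Admin:      [ ]       
          ┃> Company:    [Bob      
          ┃  Phone:      [         
          ┃  Status:     [Pending ▼
          ┃  Theme:      ( ) Light 
          ┃                        
          ┃                        
┏━━━━━━━━━┃                        
┃ HexEdito┃                        
┠─────────┃                        
┃00000000 ┃                        
┃00000010 ┃                        
┃00000020 ┗━━━━━━━━━━━━━━━━━━━━━━━━
┃00000030  58 88 01 0d 59 75 e9 c┃ 
┃00000040  1c 16 b0 b9 9a ef e6 e┃ 


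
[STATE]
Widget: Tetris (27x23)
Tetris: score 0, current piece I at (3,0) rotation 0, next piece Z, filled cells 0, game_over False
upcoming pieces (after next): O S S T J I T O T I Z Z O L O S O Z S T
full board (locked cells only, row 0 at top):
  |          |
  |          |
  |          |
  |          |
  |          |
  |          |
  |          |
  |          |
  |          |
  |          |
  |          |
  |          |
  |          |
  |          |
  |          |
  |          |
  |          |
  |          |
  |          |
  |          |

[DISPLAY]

   ████   │Next:           
          │▓▓              
          │ ▓▓             
          │                
          │                
          │                
          │Score:          
          │0               
          │                
          │                
          │                
          │                
          │                
          │                
          │                
          │                
          │                
          │                
          │                
          │                
          │                
          │                
          │                


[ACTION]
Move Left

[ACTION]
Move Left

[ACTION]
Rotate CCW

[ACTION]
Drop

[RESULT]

          │Next:           
 █        │▓▓              
 █        │ ▓▓             
 █        │                
 █        │                
          │                
          │Score:          
          │0               
          │                
          │                
          │                
          │                
          │                
          │                
          │                
          │                
          │                
          │                
          │                
          │                
          │                
          │                
          │                


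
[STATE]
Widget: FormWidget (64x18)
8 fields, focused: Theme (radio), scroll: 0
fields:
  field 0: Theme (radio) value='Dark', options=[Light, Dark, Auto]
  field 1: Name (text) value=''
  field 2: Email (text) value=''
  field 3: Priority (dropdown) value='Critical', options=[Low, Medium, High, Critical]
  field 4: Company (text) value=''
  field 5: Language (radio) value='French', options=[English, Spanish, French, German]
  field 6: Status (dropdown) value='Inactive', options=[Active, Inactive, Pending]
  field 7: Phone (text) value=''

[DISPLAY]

> Theme:      ( ) Light  (●) Dark  ( ) Auto                     
  Name:       [                                                ]
  Email:      [                                                ]
  Priority:   [Critical                                       ▼]
  Company:    [                                                ]
  Language:   ( ) English  ( ) Spanish  (●) French  ( ) German  
  Status:     [Inactive                                       ▼]
  Phone:      [                                                ]
                                                                
                                                                
                                                                
                                                                
                                                                
                                                                
                                                                
                                                                
                                                                
                                                                


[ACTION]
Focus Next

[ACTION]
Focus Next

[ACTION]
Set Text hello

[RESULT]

  Theme:      ( ) Light  (●) Dark  ( ) Auto                     
  Name:       [                                                ]
> Email:      [hello                                           ]
  Priority:   [Critical                                       ▼]
  Company:    [                                                ]
  Language:   ( ) English  ( ) Spanish  (●) French  ( ) German  
  Status:     [Inactive                                       ▼]
  Phone:      [                                                ]
                                                                
                                                                
                                                                
                                                                
                                                                
                                                                
                                                                
                                                                
                                                                
                                                                


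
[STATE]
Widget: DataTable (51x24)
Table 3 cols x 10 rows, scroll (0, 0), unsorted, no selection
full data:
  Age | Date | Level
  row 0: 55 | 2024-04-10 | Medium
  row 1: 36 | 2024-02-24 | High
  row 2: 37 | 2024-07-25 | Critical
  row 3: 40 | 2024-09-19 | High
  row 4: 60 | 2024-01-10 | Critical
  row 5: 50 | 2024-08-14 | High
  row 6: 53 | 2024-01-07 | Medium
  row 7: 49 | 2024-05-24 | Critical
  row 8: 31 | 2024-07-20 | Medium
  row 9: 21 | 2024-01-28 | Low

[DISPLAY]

Age│Date      │Level                               
───┼──────────┼────────                            
55 │2024-04-10│Medium                              
36 │2024-02-24│High                                
37 │2024-07-25│Critical                            
40 │2024-09-19│High                                
60 │2024-01-10│Critical                            
50 │2024-08-14│High                                
53 │2024-01-07│Medium                              
49 │2024-05-24│Critical                            
31 │2024-07-20│Medium                              
21 │2024-01-28│Low                                 
                                                   
                                                   
                                                   
                                                   
                                                   
                                                   
                                                   
                                                   
                                                   
                                                   
                                                   
                                                   


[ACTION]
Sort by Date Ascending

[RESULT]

Age│Date     ▲│Level                               
───┼──────────┼────────                            
53 │2024-01-07│Medium                              
60 │2024-01-10│Critical                            
21 │2024-01-28│Low                                 
36 │2024-02-24│High                                
55 │2024-04-10│Medium                              
49 │2024-05-24│Critical                            
31 │2024-07-20│Medium                              
37 │2024-07-25│Critical                            
50 │2024-08-14│High                                
40 │2024-09-19│High                                
                                                   
                                                   
                                                   
                                                   
                                                   
                                                   
                                                   
                                                   
                                                   
                                                   
                                                   
                                                   


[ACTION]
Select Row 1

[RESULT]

Age│Date     ▲│Level                               
───┼──────────┼────────                            
53 │2024-01-07│Medium                              
>0 │2024-01-10│Critical                            
21 │2024-01-28│Low                                 
36 │2024-02-24│High                                
55 │2024-04-10│Medium                              
49 │2024-05-24│Critical                            
31 │2024-07-20│Medium                              
37 │2024-07-25│Critical                            
50 │2024-08-14│High                                
40 │2024-09-19│High                                
                                                   
                                                   
                                                   
                                                   
                                                   
                                                   
                                                   
                                                   
                                                   
                                                   
                                                   
                                                   


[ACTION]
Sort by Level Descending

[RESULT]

Age│Date      │Level  ▼                            
───┼──────────┼────────                            
53 │2024-01-07│Medium                              
>5 │2024-04-10│Medium                              
31 │2024-07-20│Medium                              
21 │2024-01-28│Low                                 
36 │2024-02-24│High                                
50 │2024-08-14│High                                
40 │2024-09-19│High                                
60 │2024-01-10│Critical                            
49 │2024-05-24│Critical                            
37 │2024-07-25│Critical                            
                                                   
                                                   
                                                   
                                                   
                                                   
                                                   
                                                   
                                                   
                                                   
                                                   
                                                   
                                                   


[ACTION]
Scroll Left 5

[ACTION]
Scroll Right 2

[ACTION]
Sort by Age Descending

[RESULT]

Ag▼│Date      │Level                               
───┼──────────┼────────                            
60 │2024-01-10│Critical                            
>5 │2024-04-10│Medium                              
53 │2024-01-07│Medium                              
50 │2024-08-14│High                                
49 │2024-05-24│Critical                            
40 │2024-09-19│High                                
37 │2024-07-25│Critical                            
36 │2024-02-24│High                                
31 │2024-07-20│Medium                              
21 │2024-01-28│Low                                 
                                                   
                                                   
                                                   
                                                   
                                                   
                                                   
                                                   
                                                   
                                                   
                                                   
                                                   
                                                   


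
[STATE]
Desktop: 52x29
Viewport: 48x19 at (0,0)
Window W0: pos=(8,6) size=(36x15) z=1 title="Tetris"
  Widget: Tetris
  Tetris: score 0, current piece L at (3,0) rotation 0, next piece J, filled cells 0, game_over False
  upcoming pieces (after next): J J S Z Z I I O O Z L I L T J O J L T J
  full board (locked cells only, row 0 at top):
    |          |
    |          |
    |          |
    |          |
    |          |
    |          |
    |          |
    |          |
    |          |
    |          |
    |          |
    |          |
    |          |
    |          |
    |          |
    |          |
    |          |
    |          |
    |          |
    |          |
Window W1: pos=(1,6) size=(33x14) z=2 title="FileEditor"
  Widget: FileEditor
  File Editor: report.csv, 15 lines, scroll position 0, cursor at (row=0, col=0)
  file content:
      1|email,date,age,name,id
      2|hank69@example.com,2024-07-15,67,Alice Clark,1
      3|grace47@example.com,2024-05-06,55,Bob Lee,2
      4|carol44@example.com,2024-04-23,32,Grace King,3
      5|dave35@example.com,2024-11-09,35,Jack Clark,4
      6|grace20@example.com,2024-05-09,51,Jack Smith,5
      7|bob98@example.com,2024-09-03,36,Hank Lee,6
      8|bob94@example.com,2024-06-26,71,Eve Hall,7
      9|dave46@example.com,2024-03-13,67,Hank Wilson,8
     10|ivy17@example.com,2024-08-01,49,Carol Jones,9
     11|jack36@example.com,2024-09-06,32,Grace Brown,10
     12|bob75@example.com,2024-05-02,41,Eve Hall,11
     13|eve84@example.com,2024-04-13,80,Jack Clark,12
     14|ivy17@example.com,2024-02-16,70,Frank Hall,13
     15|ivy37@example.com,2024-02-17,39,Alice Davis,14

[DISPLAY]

                                                
                                                
                                                
                                                
                                                
                                                
 ┏━━━━━━━━━━━━━━━━━━━━━━━━━━━━━━━┓━━━━━━━━━┓    
 ┃ FileEditor                    ┃         ┃    
 ┠───────────────────────────────┨─────────┨    
 ┃█mail,date,age,name,id        ▲┃         ┃    
 ┃hank69@example.com,2024-07-15,█┃         ┃    
 ┃grace47@example.com,2024-05-06░┃         ┃    
 ┃carol44@example.com,2024-04-23░┃         ┃    
 ┃dave35@example.com,2024-11-09,░┃         ┃    
 ┃grace20@example.com,2024-05-09░┃         ┃    
 ┃bob98@example.com,2024-09-03,3░┃         ┃    
 ┃bob94@example.com,2024-06-26,7░┃         ┃    
 ┃dave46@example.com,2024-03-13,░┃         ┃    
 ┃ivy17@example.com,2024-08-01,4▼┃         ┃    


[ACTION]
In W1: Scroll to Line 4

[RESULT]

                                                
                                                
                                                
                                                
                                                
                                                
 ┏━━━━━━━━━━━━━━━━━━━━━━━━━━━━━━━┓━━━━━━━━━┓    
 ┃ FileEditor                    ┃         ┃    
 ┠───────────────────────────────┨─────────┨    
 ┃carol44@example.com,2024-04-23▲┃         ┃    
 ┃dave35@example.com,2024-11-09,░┃         ┃    
 ┃grace20@example.com,2024-05-09░┃         ┃    
 ┃bob98@example.com,2024-09-03,3░┃         ┃    
 ┃bob94@example.com,2024-06-26,7░┃         ┃    
 ┃dave46@example.com,2024-03-13,█┃         ┃    
 ┃ivy17@example.com,2024-08-01,4░┃         ┃    
 ┃jack36@example.com,2024-09-06,░┃         ┃    
 ┃bob75@example.com,2024-05-02,4░┃         ┃    
 ┃eve84@example.com,2024-04-13,8▼┃         ┃    


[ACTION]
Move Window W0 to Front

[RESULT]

                                                
                                                
                                                
                                                
                                                
                                                
 ┏━━━━━━┏━━━━━━━━━━━━━━━━━━━━━━━━━━━━━━━━━━┓    
 ┃ FileE┃ Tetris                           ┃    
 ┠──────┠──────────────────────────────────┨    
 ┃carol4┃          │Next:                  ┃    
 ┃dave35┃          │█                      ┃    
 ┃grace2┃          │███                    ┃    
 ┃bob98@┃          │                       ┃    
 ┃bob94@┃          │                       ┃    
 ┃dave46┃          │                       ┃    
 ┃ivy17@┃          │Score:                 ┃    
 ┃jack36┃          │0                      ┃    
 ┃bob75@┃          │                       ┃    
 ┃eve84@┃          │                       ┃    


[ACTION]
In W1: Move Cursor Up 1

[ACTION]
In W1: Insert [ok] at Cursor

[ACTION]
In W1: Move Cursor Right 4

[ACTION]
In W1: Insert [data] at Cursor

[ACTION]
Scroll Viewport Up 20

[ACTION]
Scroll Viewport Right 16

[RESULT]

                                                
                                                
                                                
                                                
                                                
                                                
━━━━┏━━━━━━━━━━━━━━━━━━━━━━━━━━━━━━━━━━┓        
ileE┃ Tetris                           ┃        
────┠──────────────────────────────────┨        
rol4┃          │Next:                  ┃        
ve35┃          │█                      ┃        
ace2┃          │███                    ┃        
b98@┃          │                       ┃        
b94@┃          │                       ┃        
ve46┃          │                       ┃        
y17@┃          │Score:                 ┃        
ck36┃          │0                      ┃        
b75@┃          │                       ┃        
e84@┃          │                       ┃        
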